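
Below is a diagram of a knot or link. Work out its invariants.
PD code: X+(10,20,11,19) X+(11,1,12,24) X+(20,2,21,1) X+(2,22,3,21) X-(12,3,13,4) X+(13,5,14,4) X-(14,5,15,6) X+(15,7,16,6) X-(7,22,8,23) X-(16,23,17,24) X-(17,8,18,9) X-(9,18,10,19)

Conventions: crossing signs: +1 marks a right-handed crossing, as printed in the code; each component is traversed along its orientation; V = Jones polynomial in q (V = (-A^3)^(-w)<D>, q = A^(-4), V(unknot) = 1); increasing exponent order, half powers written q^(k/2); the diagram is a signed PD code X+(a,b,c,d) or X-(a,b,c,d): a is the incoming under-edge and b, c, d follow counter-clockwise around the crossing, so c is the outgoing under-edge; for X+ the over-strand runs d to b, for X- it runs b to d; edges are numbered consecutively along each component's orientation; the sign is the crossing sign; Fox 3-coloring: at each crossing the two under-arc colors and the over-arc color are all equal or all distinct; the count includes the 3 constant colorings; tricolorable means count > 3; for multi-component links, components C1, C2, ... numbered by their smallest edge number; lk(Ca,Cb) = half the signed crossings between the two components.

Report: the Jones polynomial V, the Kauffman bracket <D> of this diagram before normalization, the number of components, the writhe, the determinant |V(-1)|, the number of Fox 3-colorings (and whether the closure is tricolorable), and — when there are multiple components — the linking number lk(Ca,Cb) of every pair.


Jones polynomial: V(q) = 1
<D> = 1; writhe 0
components 1, writhe 0 (12 crossings)
3-colorings: 3 of 3^12, det 1 — not tricolorable
note: |V(-1)| = 1: so not tricolorable, since 3 does not divide 1


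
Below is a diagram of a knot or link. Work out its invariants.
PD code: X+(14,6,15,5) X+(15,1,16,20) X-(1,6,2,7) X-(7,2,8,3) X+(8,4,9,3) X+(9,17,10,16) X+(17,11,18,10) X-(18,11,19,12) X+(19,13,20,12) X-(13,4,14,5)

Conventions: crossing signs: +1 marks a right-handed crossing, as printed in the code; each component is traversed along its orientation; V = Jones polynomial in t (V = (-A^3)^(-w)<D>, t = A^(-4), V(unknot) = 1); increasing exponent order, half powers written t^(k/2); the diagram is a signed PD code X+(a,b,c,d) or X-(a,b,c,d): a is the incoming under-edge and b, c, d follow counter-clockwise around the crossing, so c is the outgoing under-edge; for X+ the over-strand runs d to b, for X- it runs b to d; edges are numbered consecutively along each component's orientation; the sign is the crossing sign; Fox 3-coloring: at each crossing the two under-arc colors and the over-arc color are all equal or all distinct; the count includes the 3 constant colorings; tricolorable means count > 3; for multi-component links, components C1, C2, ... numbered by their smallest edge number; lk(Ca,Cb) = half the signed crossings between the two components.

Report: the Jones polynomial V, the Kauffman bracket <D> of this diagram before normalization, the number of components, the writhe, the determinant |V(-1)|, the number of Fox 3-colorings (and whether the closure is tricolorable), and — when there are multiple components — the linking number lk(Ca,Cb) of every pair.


V = t + t^3 - t^4
<D> = -A^-10 + A^-6 + A^2 (w = +2)
1 component over 10 crossings, w = +2
9 Fox colorings among 3^10, |V(-1)| = 3: tricolorable
why: det 3 = |V(-1)|; divisible by 3, so tricolorable


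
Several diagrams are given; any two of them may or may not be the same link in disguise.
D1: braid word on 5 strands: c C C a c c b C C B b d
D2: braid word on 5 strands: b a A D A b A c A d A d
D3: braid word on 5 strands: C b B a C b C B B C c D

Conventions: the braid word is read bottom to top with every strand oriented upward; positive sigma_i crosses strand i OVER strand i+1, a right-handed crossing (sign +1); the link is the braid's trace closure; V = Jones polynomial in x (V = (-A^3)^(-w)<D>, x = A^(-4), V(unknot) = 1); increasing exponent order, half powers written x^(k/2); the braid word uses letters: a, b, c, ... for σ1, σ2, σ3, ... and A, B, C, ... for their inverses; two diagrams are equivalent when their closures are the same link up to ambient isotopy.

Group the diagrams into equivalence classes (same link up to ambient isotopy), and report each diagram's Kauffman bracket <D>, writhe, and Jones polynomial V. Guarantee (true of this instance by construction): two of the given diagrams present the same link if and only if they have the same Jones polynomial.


equivalence classes: {D1} | {D2} | {D3}
D1 (bracket A^6; 12 crossings at w = +2): V = 1
D2 (bracket A^-4 - 1 + 2A^4 - 2A^8 + 2A^12 - 2A^16 + A^20; 12 crossings at w = 0): V = x^-5 - 2x^-4 + 2x^-3 - 2x^-2 + 2x^-1 - 1 + x
V(D3) = -x^-6 + x^-5 - x^-4 + 2x^-3 - x^-2 + x^-1  [12 crossings, <D> = A^-8 - A^-4 + 2 - A^4 + A^8 - A^12, w = -4]
key observation: V(x) takes 3 values over 3 diagrams, fixing the grouping


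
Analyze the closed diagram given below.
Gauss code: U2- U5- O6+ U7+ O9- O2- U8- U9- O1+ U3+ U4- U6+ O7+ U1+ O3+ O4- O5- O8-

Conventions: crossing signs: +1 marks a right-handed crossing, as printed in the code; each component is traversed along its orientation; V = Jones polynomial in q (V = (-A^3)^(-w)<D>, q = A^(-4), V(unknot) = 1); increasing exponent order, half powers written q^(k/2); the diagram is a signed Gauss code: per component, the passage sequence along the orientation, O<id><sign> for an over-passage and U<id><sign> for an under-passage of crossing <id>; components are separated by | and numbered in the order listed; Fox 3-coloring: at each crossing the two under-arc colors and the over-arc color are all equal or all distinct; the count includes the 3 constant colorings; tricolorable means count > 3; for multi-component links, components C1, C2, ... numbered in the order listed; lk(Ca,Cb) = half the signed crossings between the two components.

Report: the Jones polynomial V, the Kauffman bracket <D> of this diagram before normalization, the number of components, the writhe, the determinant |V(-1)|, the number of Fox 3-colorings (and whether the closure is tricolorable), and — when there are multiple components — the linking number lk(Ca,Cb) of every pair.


V = -q^-3 + 2q^-2 - 2q^-1 + 3 - 2q + 2q^2 - q^3
<D> = A^-15 - 2A^-11 + 2A^-7 - 3A^-3 + 2A - 2A^5 + A^9 (w = -1)
1 component over 9 crossings, w = -1
3 Fox colorings among 3^9, |V(-1)| = 13: not tricolorable
why: w = -1 shifts under R1 moves; the (-A^3)^(1) factor cancels that in V


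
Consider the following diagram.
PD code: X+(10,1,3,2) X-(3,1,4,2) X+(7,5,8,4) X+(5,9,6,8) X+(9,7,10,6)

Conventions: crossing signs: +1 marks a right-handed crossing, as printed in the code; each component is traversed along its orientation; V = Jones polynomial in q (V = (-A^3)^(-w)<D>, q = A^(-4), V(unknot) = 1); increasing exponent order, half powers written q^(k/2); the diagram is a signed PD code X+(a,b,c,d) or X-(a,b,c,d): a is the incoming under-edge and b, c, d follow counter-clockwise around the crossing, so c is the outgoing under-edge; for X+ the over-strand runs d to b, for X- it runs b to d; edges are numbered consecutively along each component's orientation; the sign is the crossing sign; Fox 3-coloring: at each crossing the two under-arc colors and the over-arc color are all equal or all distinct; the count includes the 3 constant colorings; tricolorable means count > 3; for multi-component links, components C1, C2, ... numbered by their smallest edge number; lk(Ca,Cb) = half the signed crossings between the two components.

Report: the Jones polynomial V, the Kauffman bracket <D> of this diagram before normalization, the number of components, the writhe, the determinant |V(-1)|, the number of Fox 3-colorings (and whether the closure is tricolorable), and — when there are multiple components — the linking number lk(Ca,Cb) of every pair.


V(q) = -q^(1/2) - q^(3/2) - q^(5/2) + q^(9/2)
bracket: -A^-9 + A^-1 + A^3 + A^7, w = +3
2 components, writhe +3, over 5 crossings
lk(C1,C2) = 0
det 0, colorings 27 of 3^6 — tricolorable
observation: det 0 = |V(-1)|; divisible by 3, so tricolorable


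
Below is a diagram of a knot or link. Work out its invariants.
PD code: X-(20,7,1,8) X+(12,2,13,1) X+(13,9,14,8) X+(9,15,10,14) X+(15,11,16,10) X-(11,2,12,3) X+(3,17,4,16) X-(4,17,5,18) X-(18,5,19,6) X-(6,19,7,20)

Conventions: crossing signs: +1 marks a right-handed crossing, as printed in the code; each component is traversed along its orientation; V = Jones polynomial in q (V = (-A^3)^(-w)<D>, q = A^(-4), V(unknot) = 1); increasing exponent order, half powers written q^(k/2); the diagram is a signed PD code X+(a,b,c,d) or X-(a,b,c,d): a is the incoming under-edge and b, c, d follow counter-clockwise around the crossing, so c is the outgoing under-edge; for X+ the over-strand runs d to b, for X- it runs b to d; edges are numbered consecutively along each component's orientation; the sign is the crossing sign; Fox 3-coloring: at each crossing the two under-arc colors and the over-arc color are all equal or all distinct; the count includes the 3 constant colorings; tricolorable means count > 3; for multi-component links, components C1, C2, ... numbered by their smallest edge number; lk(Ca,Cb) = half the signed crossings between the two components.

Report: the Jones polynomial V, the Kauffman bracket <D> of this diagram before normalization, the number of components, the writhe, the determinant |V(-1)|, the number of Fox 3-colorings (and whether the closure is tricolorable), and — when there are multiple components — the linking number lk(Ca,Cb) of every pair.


Jones polynomial: V(q) = -q^-3 + q^-2 - q^-1 + 3 - q + q^2 - q^3
<D> = -A^-12 + A^-8 - A^-4 + 3 - A^4 + A^8 - A^12; writhe 0
components 1, writhe 0 (10 crossings)
3-colorings: 27 of 3^10, det 9 — tricolorable
note: V spans 6 powers of q: at least 6 crossings in any diagram


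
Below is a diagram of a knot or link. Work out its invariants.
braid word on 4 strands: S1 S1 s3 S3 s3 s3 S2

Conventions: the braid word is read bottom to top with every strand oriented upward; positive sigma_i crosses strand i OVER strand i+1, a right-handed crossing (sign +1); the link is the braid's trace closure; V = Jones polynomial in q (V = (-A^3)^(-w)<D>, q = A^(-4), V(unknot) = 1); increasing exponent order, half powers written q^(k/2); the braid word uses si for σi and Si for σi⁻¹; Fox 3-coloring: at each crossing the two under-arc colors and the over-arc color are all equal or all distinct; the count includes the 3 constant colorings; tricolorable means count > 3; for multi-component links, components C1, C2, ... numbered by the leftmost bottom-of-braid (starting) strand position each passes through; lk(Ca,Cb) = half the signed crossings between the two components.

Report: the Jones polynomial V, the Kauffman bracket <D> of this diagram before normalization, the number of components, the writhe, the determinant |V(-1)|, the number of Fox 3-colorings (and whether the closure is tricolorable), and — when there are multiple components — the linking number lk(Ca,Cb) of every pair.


Jones polynomial: V(q) = q^-2 + 2 + q^2
<D> = -A^-11 - 2A^-3 - A^5; writhe -1
components 3, writhe -1 (7 crossings)
linking number lk(C1,C2) = -1
lk(C1,C3): 0
lk(C2,C3) = +1
3-colorings: 3 of 3^7, det 4 — not tricolorable
note: w = -1 (over 7 crossings) is diagram-only; (-A^3)^(1) removes it from V


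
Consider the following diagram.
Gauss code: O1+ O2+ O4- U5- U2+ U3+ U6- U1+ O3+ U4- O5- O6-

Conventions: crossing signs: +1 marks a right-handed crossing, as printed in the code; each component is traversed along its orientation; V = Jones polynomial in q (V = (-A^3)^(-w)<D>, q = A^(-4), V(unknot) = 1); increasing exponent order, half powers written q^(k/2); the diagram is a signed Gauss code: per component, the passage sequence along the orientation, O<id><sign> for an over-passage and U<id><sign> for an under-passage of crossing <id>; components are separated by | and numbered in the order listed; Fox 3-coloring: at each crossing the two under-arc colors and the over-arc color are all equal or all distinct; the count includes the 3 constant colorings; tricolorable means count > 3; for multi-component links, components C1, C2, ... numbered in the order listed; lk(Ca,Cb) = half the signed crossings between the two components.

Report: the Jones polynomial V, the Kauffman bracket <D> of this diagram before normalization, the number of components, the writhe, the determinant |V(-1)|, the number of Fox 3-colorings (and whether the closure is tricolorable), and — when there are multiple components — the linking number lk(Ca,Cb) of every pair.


Jones polynomial: V(q) = 1
<D> = 1; writhe 0
components 1, writhe 0 (6 crossings)
3-colorings: 3 of 3^6, det 1 — not tricolorable
note: det 1 = |V(-1)|; not divisible by 3, so not tricolorable


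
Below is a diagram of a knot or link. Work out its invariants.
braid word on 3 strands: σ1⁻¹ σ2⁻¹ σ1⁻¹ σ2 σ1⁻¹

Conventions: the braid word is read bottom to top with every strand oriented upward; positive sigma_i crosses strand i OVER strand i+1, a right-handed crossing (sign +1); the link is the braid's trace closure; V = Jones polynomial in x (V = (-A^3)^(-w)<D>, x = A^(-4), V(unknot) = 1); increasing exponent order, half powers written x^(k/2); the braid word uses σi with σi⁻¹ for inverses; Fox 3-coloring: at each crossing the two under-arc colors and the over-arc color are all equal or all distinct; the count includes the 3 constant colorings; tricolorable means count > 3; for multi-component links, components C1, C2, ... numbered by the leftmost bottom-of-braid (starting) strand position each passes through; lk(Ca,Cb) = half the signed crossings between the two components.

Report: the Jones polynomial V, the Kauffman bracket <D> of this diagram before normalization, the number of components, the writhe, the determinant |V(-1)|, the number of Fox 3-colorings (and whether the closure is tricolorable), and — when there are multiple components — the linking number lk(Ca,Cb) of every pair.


V = -x^(-5/2) - x^(-1/2)
<D> = A^-7 + A (w = -3)
2 components over 5 crossings, w = -3
lk(C1,C2): -1
3 Fox colorings among 3^5, |V(-1)| = 2: not tricolorable
why: the 1 component pair carries total linking -1


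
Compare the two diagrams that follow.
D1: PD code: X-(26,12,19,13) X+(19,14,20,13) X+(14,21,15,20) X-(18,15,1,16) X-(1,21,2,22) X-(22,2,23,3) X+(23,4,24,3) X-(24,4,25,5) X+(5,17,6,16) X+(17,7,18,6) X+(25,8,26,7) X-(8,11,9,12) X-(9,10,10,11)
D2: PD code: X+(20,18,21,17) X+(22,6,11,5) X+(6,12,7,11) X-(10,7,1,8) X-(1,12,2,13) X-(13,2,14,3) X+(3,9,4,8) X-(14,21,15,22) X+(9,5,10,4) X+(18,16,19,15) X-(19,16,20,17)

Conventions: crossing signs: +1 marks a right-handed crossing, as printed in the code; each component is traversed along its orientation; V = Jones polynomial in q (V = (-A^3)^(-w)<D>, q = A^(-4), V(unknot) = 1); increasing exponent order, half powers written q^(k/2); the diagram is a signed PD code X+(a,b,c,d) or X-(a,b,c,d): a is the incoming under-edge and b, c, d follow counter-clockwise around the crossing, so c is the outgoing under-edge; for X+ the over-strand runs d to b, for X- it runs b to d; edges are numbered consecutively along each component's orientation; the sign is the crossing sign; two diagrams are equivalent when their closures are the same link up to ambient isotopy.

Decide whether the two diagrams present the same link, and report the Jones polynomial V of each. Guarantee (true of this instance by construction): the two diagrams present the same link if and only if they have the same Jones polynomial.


equivalent: yes
V(D1) = -q^(-3/2) + q^(-1/2) - 2q^(1/2) + q^(3/2) - 2q^(5/2) + q^(7/2)  (w -1, c 13, <D> = -A^-17 + 2A^-13 - A^-9 + 2A^-5 - A^-1 + A^3)
V(D2) = -q^(-3/2) + q^(-1/2) - 2q^(1/2) + q^(3/2) - 2q^(5/2) + q^(7/2)  [11 crossings, <D> = -A^-11 + 2A^-7 - A^-3 + 2A - A^5 + A^9, w = +1]
key observation: one V(q) for all 2 diagrams — one class (guaranteed)


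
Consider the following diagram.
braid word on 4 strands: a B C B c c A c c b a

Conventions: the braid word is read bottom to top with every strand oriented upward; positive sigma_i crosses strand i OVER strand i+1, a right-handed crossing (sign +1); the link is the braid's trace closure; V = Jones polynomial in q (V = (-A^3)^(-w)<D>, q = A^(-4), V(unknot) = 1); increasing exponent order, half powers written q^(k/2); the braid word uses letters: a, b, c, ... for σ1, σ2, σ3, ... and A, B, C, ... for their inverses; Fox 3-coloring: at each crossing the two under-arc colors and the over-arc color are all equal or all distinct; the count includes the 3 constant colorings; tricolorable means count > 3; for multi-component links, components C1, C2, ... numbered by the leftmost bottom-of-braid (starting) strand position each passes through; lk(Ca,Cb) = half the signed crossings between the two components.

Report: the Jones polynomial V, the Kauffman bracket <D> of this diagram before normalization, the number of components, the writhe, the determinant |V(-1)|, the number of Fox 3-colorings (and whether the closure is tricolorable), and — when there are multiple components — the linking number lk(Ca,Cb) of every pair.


Jones polynomial: V(q) = q - q^2 + 2q^3 - q^4 + q^5 - q^6
<D> = A^-15 - A^-11 + A^-7 - 2A^-3 + A - A^5; writhe +3
components 1, writhe +3 (11 crossings)
3-colorings: 3 of 3^11, det 7 — not tricolorable
note: V spans 5 powers of q: at least 5 crossings in any diagram


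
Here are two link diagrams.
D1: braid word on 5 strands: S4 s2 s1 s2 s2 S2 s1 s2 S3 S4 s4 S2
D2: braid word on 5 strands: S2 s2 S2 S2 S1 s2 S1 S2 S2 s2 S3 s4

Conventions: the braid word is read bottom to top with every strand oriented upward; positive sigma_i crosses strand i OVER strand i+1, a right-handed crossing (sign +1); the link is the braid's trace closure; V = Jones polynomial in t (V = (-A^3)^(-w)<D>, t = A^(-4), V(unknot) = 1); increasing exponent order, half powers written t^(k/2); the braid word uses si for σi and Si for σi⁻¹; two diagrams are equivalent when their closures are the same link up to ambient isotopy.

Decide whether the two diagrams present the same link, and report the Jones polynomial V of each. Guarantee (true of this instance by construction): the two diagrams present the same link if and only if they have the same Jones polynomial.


equivalent: no
D1 (bracket -A^-10 + A^-6 + A^2; 12 crossings at w = +2): V = t + t^3 - t^4
D2 (bracket A^-8 - A^-4 + 2 - A^4 + A^8 - A^12; 12 crossings at w = -4): V = -t^-6 + t^-5 - t^-4 + 2t^-3 - t^-2 + t^-1
key observation: 2 classes among 2 diagrams; unequal V(t) rules out equality


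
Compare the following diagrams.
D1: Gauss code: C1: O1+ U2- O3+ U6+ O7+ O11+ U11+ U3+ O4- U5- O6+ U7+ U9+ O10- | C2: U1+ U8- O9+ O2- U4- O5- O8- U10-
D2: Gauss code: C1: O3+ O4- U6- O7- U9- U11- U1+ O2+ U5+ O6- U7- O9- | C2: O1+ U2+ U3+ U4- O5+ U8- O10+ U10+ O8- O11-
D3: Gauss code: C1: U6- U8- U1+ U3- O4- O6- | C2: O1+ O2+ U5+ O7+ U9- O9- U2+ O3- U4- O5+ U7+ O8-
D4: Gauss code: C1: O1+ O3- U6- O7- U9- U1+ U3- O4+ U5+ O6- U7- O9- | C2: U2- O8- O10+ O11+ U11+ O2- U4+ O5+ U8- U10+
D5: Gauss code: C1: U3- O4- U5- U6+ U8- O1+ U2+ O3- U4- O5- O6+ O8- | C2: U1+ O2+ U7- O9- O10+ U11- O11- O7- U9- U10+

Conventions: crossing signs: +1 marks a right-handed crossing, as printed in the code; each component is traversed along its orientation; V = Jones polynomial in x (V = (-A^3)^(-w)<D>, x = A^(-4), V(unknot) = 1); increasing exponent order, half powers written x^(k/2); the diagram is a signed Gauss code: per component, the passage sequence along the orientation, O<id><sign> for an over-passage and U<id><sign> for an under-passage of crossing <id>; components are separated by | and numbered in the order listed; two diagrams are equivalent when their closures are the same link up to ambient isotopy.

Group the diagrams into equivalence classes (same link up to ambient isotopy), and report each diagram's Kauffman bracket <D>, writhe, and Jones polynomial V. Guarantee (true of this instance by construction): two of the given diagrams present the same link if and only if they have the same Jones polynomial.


equivalence classes: {D1, D3} | {D2, D4, D5}
D1 (bracket -A^-11 + A^-7 - A^-3 + 2A + A^9; 11 crossings at w = +1): V = -x^(-3/2) - 2x^(1/2) + x^(3/2) - x^(5/2) + x^(7/2)
D2 (bracket A^-9 + 2A^-1 - A^3 + A^7 - A^11; 11 crossings at w = -1): V = x^(-7/2) - x^(-5/2) + x^(-3/2) - 2x^(-1/2) - x^(3/2)
V(D3) = -x^(-3/2) - 2x^(1/2) + x^(3/2) - x^(5/2) + x^(7/2)  [9 crossings, <D> = -A^-17 + A^-13 - A^-9 + 2A^-5 + A^3, w = -1]
D4 (bracket A^-9 + 2A^-1 - A^3 + A^7 - A^11; 11 crossings at w = -1): V = x^(-7/2) - x^(-5/2) + x^(-3/2) - 2x^(-1/2) - x^(3/2)
V(D5) = x^(-7/2) - x^(-5/2) + x^(-3/2) - 2x^(-1/2) - x^(3/2)  (w -3, c 11, <D> = A^-15 + 2A^-7 - A^-3 + A - A^5)
key observation: 2 classes among 5 diagrams; unequal V(x) rules out equality


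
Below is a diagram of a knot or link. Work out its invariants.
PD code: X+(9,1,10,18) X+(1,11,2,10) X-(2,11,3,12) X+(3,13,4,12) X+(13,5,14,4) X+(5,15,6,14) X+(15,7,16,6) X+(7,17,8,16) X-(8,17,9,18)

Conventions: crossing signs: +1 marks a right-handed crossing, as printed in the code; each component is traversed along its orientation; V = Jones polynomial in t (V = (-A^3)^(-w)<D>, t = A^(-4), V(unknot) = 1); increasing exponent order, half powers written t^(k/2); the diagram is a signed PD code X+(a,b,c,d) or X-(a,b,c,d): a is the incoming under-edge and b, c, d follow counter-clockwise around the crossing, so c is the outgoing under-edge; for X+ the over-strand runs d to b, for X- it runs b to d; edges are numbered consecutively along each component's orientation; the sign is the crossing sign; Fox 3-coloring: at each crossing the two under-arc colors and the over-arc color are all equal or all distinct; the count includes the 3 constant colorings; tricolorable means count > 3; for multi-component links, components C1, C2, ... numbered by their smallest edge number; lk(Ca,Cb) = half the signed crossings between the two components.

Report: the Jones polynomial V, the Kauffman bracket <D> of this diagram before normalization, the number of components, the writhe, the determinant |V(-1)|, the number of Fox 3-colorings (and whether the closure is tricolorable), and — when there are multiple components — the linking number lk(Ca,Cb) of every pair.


V = t^2 + t^4 - t^5 + t^6 - t^7
<D> = A^-13 - A^-9 + A^-5 - A^-1 - A^7 (w = +5)
1 component over 9 crossings, w = +5
3 Fox colorings among 3^9, |V(-1)| = 5: not tricolorable
why: |V(-1)| = 5: so not tricolorable, since 3 does not divide 5


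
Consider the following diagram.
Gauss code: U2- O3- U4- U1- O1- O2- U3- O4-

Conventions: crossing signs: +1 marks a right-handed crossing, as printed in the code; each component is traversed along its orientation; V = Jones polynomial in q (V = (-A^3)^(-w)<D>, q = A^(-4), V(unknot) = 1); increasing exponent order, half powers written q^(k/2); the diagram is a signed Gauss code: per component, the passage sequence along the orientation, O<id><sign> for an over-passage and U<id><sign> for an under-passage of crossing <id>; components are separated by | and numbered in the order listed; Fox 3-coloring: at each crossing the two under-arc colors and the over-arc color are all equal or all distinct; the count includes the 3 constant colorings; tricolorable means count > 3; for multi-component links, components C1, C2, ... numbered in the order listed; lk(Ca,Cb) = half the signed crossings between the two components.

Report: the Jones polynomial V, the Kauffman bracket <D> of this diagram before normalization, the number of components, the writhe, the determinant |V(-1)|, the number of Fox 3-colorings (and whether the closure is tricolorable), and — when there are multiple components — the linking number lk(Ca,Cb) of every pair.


V = -q^-4 + q^-3 + q^-1
<D> = A^-8 + 1 - A^4 (w = -4)
1 component over 4 crossings, w = -4
9 Fox colorings among 3^4, |V(-1)| = 3: tricolorable
why: |V(-1)| = 3: so tricolorable, since 3 divides 3


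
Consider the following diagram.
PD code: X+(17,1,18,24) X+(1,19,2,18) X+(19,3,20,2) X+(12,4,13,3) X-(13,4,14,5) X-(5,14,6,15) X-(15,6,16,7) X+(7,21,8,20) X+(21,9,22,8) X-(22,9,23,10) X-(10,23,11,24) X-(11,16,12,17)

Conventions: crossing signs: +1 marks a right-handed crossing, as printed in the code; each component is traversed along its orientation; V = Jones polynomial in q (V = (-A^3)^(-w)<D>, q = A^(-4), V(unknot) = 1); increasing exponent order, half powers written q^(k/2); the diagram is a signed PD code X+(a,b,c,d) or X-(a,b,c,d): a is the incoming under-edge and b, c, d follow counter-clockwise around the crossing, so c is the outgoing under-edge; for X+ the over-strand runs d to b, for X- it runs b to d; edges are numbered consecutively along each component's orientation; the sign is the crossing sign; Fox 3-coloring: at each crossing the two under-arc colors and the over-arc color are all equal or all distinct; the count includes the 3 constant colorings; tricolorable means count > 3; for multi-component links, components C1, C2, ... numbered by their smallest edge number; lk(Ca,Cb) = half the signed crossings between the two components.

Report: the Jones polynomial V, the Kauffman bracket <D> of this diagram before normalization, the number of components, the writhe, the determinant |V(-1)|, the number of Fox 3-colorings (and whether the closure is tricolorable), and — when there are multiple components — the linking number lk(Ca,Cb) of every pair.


Jones polynomial: V(q) = -q^-3 + q^-2 - q^-1 + 3 - q + q^2 - q^3
<D> = -A^-12 + A^-8 - A^-4 + 3 - A^4 + A^8 - A^12; writhe 0
components 1, writhe 0 (12 crossings)
3-colorings: 27 of 3^12, det 9 — tricolorable
note: the span of V is 6, forcing >= 6 crossings in any diagram


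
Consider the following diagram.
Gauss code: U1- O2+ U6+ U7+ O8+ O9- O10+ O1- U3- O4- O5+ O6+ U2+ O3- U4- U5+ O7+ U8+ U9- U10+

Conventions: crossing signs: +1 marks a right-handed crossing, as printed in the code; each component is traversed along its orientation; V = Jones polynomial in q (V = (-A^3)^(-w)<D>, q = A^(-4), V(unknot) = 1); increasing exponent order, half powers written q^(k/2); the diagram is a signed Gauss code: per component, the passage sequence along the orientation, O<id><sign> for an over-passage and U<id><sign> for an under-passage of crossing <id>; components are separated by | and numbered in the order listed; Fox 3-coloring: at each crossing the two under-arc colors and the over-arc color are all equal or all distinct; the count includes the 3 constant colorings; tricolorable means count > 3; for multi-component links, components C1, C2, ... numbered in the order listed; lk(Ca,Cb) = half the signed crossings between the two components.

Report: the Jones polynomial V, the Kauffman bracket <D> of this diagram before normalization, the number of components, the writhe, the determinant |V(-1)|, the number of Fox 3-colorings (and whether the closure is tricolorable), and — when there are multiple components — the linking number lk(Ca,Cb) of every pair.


Jones polynomial: V(q) = 1
<D> = A^6; writhe +2
components 1, writhe +2 (10 crossings)
3-colorings: 3 of 3^10, det 1 — not tricolorable
note: w = +2 shifts under R1 moves; the (-A^3)^(-2) factor cancels that in V


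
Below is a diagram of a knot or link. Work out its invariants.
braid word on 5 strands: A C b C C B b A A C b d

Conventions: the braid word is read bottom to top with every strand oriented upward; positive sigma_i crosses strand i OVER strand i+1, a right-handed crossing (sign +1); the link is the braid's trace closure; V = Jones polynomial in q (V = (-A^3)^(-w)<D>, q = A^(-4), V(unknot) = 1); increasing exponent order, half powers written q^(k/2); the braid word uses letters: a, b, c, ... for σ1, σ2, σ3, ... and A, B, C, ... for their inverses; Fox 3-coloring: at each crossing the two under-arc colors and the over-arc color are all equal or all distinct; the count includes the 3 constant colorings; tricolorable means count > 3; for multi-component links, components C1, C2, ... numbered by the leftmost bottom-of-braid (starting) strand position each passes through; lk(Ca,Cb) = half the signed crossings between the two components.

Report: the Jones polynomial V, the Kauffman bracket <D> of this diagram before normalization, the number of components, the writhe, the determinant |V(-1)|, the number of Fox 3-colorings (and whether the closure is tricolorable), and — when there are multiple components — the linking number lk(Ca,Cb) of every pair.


V = -q^-9 + 3q^-8 - 5q^-7 + 6q^-6 - 7q^-5 + 7q^-4 - 5q^-3 + 4q^-2 - 2q^-1 + 1
<D> = A^-12 - 2A^-8 + 4A^-4 - 5 + 7A^4 - 7A^8 + 6A^12 - 5A^16 + 3A^20 - A^24 (w = -4)
1 component over 12 crossings, w = -4
3 Fox colorings among 3^12, |V(-1)| = 41: not tricolorable
why: free reduction leaves σ1⁻¹ σ3⁻¹ σ2 σ3⁻¹ σ3⁻¹ σ1⁻¹ σ1⁻¹ σ3⁻¹ σ2 σ4 of the original 12 letters


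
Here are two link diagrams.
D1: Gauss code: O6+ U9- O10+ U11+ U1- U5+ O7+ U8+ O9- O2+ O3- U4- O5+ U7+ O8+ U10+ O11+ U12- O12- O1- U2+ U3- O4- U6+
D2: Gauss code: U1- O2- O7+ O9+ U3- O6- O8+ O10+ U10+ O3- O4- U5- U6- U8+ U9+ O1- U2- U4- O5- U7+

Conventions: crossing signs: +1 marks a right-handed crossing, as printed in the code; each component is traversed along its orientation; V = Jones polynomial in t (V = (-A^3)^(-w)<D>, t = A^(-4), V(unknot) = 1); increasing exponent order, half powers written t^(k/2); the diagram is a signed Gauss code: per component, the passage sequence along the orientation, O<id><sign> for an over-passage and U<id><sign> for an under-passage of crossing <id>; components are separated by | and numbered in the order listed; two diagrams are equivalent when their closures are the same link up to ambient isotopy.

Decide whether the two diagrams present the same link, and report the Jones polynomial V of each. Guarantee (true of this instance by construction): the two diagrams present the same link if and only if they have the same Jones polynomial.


equivalent: no
D1 (bracket A^-14 - 2A^-10 + 2A^-6 - 2A^-2 + 2A^2 - A^6 + A^10; 12 crossings at w = +2): V = t^-1 - 1 + 2t - 2t^2 + 2t^3 - 2t^4 + t^5
D2 (bracket A^-2 + A^6 - A^10; 10 crossings at w = -2): V = -t^-4 + t^-3 + t^-1
key observation: 2 values of V(t) split the 2 diagrams


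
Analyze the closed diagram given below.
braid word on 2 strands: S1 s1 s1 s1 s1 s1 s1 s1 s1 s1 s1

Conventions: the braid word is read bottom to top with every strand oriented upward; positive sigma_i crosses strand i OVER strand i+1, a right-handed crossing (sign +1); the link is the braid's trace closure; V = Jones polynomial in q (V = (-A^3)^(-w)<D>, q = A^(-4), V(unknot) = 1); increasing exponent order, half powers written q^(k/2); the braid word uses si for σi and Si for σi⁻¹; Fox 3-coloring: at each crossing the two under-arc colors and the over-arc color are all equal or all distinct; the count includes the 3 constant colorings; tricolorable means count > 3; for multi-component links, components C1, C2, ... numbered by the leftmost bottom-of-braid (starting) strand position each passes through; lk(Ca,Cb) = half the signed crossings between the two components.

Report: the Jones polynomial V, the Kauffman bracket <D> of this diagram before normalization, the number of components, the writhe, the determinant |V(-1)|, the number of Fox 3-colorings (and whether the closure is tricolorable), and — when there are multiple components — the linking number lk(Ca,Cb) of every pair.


V = q^4 + q^6 - q^7 + q^8 - q^9 + q^10 - q^11 + q^12 - q^13
<D> = A^-25 - A^-21 + A^-17 - A^-13 + A^-9 - A^-5 + A^-1 - A^3 - A^11 (w = +9)
1 component over 11 crossings, w = +9
9 Fox colorings among 3^11, |V(-1)| = 9: tricolorable
why: a (2,9) torus form — a single generator 9 times


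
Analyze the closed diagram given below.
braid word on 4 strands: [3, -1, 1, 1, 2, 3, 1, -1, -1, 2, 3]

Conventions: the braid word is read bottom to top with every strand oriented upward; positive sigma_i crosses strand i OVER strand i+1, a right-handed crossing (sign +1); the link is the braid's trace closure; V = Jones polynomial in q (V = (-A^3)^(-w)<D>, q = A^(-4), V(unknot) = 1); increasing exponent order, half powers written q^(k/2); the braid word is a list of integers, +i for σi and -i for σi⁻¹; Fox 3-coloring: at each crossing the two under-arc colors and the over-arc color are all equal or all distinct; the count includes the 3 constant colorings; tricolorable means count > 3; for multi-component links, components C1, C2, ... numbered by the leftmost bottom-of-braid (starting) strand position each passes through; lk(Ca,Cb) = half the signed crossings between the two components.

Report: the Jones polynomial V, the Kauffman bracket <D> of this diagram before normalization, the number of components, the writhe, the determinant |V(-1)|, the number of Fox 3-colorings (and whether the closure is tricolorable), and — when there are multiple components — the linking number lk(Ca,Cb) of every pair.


V(q) = q + q^3 - q^4
bracket: A^-1 - A^3 - A^11, w = +5
1 component, writhe +5, over 11 crossings
det 3, colorings 9 of 3^11 — tricolorable
observation: V spans 3 powers of q: at least 3 crossings in any diagram


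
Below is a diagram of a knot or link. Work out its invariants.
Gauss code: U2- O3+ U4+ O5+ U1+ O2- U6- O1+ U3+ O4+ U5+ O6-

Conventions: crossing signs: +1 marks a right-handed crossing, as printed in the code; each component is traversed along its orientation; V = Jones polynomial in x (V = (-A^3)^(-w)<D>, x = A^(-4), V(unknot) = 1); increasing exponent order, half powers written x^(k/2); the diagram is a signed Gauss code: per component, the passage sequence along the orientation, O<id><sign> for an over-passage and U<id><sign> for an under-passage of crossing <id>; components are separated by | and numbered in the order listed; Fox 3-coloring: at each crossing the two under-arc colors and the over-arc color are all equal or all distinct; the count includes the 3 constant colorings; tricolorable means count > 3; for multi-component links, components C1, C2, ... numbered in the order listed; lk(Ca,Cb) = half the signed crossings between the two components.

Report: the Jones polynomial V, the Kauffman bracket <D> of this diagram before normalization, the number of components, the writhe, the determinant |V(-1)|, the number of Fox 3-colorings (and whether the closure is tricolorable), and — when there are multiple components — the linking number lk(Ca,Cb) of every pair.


V(x) = x^-1 - 1 + 2x - 2x^2 + 2x^3 - 2x^4 + x^5
bracket: A^-14 - 2A^-10 + 2A^-6 - 2A^-2 + 2A^2 - A^6 + A^10, w = +2
1 component, writhe +2, over 6 crossings
det 11, colorings 3 of 3^6 — not tricolorable
observation: |V(-1)| = 11: so not tricolorable, since 3 does not divide 11


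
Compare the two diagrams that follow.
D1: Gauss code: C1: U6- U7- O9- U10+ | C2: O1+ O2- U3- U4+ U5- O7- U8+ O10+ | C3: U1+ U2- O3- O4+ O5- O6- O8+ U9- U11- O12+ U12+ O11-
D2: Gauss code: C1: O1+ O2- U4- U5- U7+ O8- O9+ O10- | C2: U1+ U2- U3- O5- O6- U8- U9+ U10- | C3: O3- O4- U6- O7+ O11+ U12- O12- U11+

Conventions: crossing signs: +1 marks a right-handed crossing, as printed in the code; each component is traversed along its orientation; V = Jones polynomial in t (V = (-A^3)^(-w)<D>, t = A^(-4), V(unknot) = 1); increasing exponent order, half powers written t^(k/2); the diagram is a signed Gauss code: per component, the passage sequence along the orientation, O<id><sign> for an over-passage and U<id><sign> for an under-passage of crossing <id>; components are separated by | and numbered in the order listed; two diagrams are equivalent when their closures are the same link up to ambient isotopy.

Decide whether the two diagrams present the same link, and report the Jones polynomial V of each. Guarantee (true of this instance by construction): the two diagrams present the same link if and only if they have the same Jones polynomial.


same link: no
V(D1) = t^-3 + t^-2 + t^-1 + 1  [12 crossings, <D> = A^-6 + A^-2 + A^2 + A^6, w = -2]
D2 (bracket A^-8 + 2 + A^8; 12 crossings at w = -4): V = t^-5 + 2t^-3 + t^-1
note: 2 values of V(t) split the 2 diagrams


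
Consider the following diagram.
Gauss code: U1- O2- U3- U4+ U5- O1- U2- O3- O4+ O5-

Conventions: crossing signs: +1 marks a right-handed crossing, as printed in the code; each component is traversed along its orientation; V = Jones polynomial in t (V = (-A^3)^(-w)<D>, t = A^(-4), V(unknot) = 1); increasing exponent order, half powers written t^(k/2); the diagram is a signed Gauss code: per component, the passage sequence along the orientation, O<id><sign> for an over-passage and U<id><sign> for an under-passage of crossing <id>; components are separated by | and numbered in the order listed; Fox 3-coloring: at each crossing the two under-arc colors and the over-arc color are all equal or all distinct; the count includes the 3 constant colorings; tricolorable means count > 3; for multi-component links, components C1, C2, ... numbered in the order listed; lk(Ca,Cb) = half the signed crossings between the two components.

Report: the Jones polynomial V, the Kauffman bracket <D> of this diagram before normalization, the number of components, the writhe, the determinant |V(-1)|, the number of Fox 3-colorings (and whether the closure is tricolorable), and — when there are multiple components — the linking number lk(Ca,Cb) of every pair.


V(t) = -t^-4 + t^-3 + t^-1
bracket: -A^-5 - A^3 + A^7, w = -3
1 component, writhe -3, over 5 crossings
det 3, colorings 9 of 3^5 — tricolorable
observation: the span of V is 3, forcing >= 3 crossings in any diagram


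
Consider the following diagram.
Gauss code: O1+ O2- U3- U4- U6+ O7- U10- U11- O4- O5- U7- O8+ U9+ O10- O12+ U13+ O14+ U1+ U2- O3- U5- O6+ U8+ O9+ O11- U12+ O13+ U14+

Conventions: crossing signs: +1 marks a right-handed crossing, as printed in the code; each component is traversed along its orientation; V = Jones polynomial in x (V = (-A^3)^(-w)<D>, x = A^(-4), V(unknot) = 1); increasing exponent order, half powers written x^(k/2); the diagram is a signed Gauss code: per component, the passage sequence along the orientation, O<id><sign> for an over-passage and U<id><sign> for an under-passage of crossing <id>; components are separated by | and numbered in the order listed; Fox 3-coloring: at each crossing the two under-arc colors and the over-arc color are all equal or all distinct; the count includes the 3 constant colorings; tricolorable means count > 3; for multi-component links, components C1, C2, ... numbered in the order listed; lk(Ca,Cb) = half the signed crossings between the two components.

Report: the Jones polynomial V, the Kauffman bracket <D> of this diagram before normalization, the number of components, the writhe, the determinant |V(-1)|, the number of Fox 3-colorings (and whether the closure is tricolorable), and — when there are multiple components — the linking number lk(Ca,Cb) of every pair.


V(x) = -x^-4 + x^-3 - x^-2 + 2x^-1 - 1 + 2x - x^2 + x^3 - x^4
bracket: -A^-16 + A^-12 - A^-8 + 2A^-4 - 1 + 2A^4 - A^8 + A^12 - A^16, w = 0
1 component, writhe 0, over 14 crossings
det 11, colorings 3 of 3^14 — not tricolorable
observation: |V(-1)| = 11: so not tricolorable, since 3 does not divide 11


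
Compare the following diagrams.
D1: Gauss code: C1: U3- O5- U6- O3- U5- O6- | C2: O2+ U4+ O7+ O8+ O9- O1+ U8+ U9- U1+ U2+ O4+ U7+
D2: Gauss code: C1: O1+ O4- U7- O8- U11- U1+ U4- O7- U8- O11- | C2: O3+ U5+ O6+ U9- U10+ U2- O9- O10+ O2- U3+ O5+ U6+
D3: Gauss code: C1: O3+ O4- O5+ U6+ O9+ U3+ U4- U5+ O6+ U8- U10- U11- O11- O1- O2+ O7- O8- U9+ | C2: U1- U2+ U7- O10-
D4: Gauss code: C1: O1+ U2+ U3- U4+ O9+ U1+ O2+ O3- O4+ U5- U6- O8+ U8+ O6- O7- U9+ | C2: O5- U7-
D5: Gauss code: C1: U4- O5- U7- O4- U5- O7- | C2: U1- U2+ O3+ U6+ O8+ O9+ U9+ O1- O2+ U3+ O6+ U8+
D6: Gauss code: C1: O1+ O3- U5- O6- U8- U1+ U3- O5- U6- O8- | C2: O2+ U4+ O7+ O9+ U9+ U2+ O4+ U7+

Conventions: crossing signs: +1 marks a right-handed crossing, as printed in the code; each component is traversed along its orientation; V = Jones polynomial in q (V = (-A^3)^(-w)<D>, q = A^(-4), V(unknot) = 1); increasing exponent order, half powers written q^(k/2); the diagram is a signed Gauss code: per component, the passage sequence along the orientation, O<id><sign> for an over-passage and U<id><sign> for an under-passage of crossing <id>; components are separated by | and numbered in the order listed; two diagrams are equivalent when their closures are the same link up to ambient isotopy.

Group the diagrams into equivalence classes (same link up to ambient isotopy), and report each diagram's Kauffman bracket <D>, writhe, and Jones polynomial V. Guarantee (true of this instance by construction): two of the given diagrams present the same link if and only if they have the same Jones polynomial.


equivalence classes: {D1, D2, D5, D6} | {D3, D4}
D1 (bracket -A^-11 + 2A + 2A^5 - A^17; 9 crossings at w = +1): V = q^(-7/2) - 2q^(-1/2) - 2q^(1/2) + q^(7/2)
D2 (bracket -A^-17 + 2A^-5 + 2A^-1 - A^11; 11 crossings at w = -1): V = q^(-7/2) - 2q^(-1/2) - 2q^(1/2) + q^(7/2)
V(D3) = -q^(-3/2) - 2q^(1/2) + q^(3/2) - q^(5/2) + q^(7/2)  [11 crossings, <D> = -A^-17 + A^-13 - A^-9 + 2A^-5 + A^3, w = -1]
D4 (bracket -A^-11 + A^-7 - A^-3 + 2A + A^9; 9 crossings at w = +1): V = -q^(-3/2) - 2q^(1/2) + q^(3/2) - q^(5/2) + q^(7/2)
D5 (bracket -A^-11 + 2A + 2A^5 - A^17; 9 crossings at w = +1): V = q^(-7/2) - 2q^(-1/2) - 2q^(1/2) + q^(7/2)
V(D6) = q^(-7/2) - 2q^(-1/2) - 2q^(1/2) + q^(7/2)  (w +1, c 9, <D> = -A^-11 + 2A + 2A^5 - A^17)
observation: V(q) takes 2 values over 6 diagrams, fixing the grouping
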